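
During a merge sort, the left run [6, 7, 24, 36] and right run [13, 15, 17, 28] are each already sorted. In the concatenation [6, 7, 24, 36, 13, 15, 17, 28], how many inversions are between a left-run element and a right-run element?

7 cross-inversions

Take each right-half value and tally the left-half values above it:
r = 13: 24, 36 → 2
r = 15: 24, 36 → 2
r = 17: 24, 36 → 2
r = 28: 36 → 1
Cross-inversions: 2 + 2 + 2 + 1 = 7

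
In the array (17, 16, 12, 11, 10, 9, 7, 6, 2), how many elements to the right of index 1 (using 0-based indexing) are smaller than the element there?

7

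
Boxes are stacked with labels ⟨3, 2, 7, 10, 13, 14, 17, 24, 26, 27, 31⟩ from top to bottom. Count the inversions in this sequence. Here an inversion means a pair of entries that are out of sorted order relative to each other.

1 inversion

Element-by-element contributions:
3: 1
2: 0
7: 0
10: 0
13: 0
14: 0
17: 0
24: 0
26: 0
27: 0
31: 0
Sum: 1 + 0 + 0 + 0 + 0 + 0 + 0 + 0 + 0 + 0 + 0 = 1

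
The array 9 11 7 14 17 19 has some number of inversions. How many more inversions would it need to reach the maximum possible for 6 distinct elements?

13 inversions short

Maximum inversions for 6 distinct elements is C(6, 2) = 6·5/2 = 15.
Current inversions — for each element, count later smaller elements:
9: 1
11: 1
7: 0
14: 0
17: 0
19: 0
Current total: 1 + 1 + 0 + 0 + 0 + 0 = 2
Shortfall: 15 − 2 = 13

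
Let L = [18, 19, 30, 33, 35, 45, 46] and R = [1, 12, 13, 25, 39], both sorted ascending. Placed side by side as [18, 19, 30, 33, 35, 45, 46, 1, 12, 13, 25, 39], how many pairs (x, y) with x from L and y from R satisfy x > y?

Take each right-half value and tally the left-half values above it:
r = 1: 18, 19, 30, 33, 35, 45, 46 → 7
r = 12: 18, 19, 30, 33, 35, 45, 46 → 7
r = 13: 18, 19, 30, 33, 35, 45, 46 → 7
r = 25: 30, 33, 35, 45, 46 → 5
r = 39: 45, 46 → 2
Cross-inversions: 7 + 7 + 7 + 5 + 2 = 28

There are 28 cross-inversions.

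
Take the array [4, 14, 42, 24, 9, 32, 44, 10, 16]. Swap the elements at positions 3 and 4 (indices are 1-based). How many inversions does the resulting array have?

13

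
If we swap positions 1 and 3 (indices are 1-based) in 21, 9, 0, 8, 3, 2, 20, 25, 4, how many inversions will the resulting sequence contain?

15 inversions

Positions 1 and 3 hold 21 and 0; after swapping, the array is [0, 9, 21, 8, 3, 2, 20, 25, 4].
Element-by-element contributions:
0 → none → 0
9 → 8, 3, 2, 4 → 4
21 → 8, 3, 2, 20, 4 → 5
8 → 3, 2, 4 → 3
3 → 2 → 1
2 → none → 0
20 → 4 → 1
25 → 4 → 1
4 → none → 0
Sum: 0 + 4 + 5 + 3 + 1 + 0 + 1 + 1 + 0 = 15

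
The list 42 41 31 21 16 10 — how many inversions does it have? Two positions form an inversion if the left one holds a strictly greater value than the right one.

15 out-of-order pairs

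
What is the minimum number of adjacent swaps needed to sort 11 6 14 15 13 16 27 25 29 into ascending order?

4 swaps

Each adjacent swap fixes exactly one inversion, so the minimum swap count equals the number of inversions.
Count inversions — for each element, later elements that are smaller:
11: 6 → 1
6: none → 0
14: 13 → 1
15: 13 → 1
13: none → 0
16: none → 0
27: 25 → 1
25: none → 0
29: none → 0
Total inversions: 1 + 0 + 1 + 1 + 0 + 0 + 1 + 0 + 0 = 4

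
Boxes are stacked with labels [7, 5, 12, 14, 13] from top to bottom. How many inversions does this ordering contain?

For each element, count later entries that are smaller:
7 → 5 → 1
5 → none → 0
12 → none → 0
14 → 13 → 1
13 → none → 0
Sum: 1 + 0 + 0 + 1 + 0 = 2

2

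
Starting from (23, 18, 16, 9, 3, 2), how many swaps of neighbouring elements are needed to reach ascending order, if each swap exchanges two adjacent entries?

There are 15 adjacent swaps.

Each adjacent swap fixes exactly one inversion, so the minimum swap count equals the number of inversions.
Count inversions — for each element, later elements that are smaller:
23: 18, 16, 9, 3, 2 → 5
18: 16, 9, 3, 2 → 4
16: 9, 3, 2 → 3
9: 3, 2 → 2
3: 2 → 1
2: none → 0
Total inversions: 5 + 4 + 3 + 2 + 1 + 0 = 15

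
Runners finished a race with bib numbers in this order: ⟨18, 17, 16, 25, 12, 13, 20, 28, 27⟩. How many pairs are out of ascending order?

13

Count, for each position, how many later elements it exceeds:
18: 4
17: 3
16: 2
25: 3
12: 0
13: 0
20: 0
28: 1
27: 0
Sum: 4 + 3 + 2 + 3 + 0 + 0 + 0 + 1 + 0 = 13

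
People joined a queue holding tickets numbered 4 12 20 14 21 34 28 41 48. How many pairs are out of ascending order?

Element-by-element contributions:
4 → none → 0
12 → none → 0
20 → 14 → 1
14 → none → 0
21 → none → 0
34 → 28 → 1
28 → none → 0
41 → none → 0
48 → none → 0
Sum: 0 + 0 + 1 + 0 + 0 + 1 + 0 + 0 + 0 = 2

Inversions: 2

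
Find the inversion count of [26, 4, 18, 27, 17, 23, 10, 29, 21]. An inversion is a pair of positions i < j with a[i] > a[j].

Element-by-element contributions:
26 → 4, 18, 17, 23, 10, 21 → 6
4 → none → 0
18 → 17, 10 → 2
27 → 17, 23, 10, 21 → 4
17 → 10 → 1
23 → 10, 21 → 2
10 → none → 0
29 → 21 → 1
21 → none → 0
Sum: 6 + 0 + 2 + 4 + 1 + 2 + 0 + 1 + 0 = 16

16 inversions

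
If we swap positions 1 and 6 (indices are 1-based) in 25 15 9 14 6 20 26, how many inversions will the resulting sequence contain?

9 inversions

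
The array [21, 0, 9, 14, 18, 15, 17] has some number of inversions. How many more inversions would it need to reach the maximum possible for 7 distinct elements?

13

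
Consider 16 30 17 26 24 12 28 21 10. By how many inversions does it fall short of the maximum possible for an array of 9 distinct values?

14

Maximum inversions for 9 distinct elements is C(9, 2) = 9·8/2 = 36.
Current inversions — for each element, count later smaller elements:
16: 2
30: 7
17: 2
26: 4
24: 3
12: 1
28: 2
21: 1
10: 0
Current total: 2 + 7 + 2 + 4 + 3 + 1 + 2 + 1 + 0 = 22
Shortfall: 36 − 22 = 14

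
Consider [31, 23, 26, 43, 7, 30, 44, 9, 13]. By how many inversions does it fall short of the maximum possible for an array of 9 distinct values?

Maximum inversions for 9 distinct elements is C(9, 2) = 9·8/2 = 36.
Current inversions — for each element, count later smaller elements:
31: 6
23: 3
26: 3
43: 4
7: 0
30: 2
44: 2
9: 0
13: 0
Current total: 6 + 3 + 3 + 4 + 0 + 2 + 2 + 0 + 0 = 20
Shortfall: 36 − 20 = 16

16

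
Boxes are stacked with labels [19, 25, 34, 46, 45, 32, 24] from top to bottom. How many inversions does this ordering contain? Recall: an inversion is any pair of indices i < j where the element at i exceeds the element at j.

9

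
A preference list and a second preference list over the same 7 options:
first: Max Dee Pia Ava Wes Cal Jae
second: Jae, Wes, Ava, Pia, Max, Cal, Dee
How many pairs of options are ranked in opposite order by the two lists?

Assign each item its position (1..7) in the first ordering, then rewrite the second ordering as that position sequence:
positions: Max→1, Dee→2, Pia→3, Ava→4, Wes→5, Cal→6, Jae→7
second ordering as positions: [7, 5, 4, 3, 1, 6, 2]
Discordant pairs = inversions in this position sequence.
7: 5, 4, 3, 1, 6, 2 → 6
5: 4, 3, 1, 2 → 4
4: 3, 1, 2 → 3
3: 1, 2 → 2
1: 0
6: 2 → 1
2: 0
Total: 6 + 4 + 3 + 2 + 0 + 1 + 0 = 16

16 pairs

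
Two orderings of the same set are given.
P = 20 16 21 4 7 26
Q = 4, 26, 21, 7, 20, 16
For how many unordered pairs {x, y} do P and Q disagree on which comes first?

11

Assign each item its position (1..6) in the first ordering, then rewrite the second ordering as that position sequence:
positions: 20→1, 16→2, 21→3, 4→4, 7→5, 26→6
second ordering as positions: [4, 6, 3, 5, 1, 2]
Discordant pairs = inversions in this position sequence.
4: 3, 1, 2 → 3
6: 3, 5, 1, 2 → 4
3: 1, 2 → 2
5: 1, 2 → 2
1: 0
2: 0
Total: 3 + 4 + 2 + 2 + 0 + 0 = 11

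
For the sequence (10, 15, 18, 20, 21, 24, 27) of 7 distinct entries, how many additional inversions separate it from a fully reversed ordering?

21

Maximum inversions for 7 distinct elements is C(7, 2) = 7·6/2 = 21.
Current inversions — for each element, count later smaller elements:
10: 0
15: 0
18: 0
20: 0
21: 0
24: 0
27: 0
Current total: 0 + 0 + 0 + 0 + 0 + 0 + 0 = 0
Shortfall: 21 − 0 = 21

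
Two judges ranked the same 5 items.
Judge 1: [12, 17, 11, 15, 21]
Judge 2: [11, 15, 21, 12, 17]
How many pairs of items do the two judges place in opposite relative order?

Assign each item its position (1..5) in the first ordering, then rewrite the second ordering as that position sequence:
positions: 12→1, 17→2, 11→3, 15→4, 21→5
second ordering as positions: [3, 4, 5, 1, 2]
Discordant pairs = inversions in this position sequence.
3: 1, 2 → 2
4: 1, 2 → 2
5: 1, 2 → 2
1: 0
2: 0
Total: 2 + 2 + 2 + 0 + 0 = 6

Discordant pairs: 6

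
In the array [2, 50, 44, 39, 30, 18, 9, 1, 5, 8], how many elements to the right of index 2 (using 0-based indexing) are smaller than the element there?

7

The element at index 2 is 44.
Elements after it: 39, 30, 18, 9, 1, 5, 8
Those smaller than 44: 39, 30, 18, 9, 1, 5, 8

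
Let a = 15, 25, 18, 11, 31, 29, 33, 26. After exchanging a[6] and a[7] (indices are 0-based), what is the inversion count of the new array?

Positions 6 and 7 hold 33 and 26; after swapping, the array is [15, 25, 18, 11, 31, 29, 26, 33].
Element-by-element contributions:
15: 1
25: 2
18: 1
11: 0
31: 2
29: 1
26: 0
33: 0
Sum: 1 + 2 + 1 + 0 + 2 + 1 + 0 + 0 = 7

7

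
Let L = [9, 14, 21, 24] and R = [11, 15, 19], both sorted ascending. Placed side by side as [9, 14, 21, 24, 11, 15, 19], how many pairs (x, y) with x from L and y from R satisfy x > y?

There are 7 cross-inversions.

Take each right-half value and tally the left-half values above it:
r = 11: 14, 21, 24 → 3
r = 15: 21, 24 → 2
r = 19: 21, 24 → 2
Cross-inversions: 3 + 2 + 2 = 7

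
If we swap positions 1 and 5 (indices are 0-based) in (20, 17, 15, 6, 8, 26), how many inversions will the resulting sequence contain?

There are 10 inversions.

Positions 1 and 5 hold 17 and 26; after swapping, the array is [20, 26, 15, 6, 8, 17].
Sweep left to right; for each value list the smaller values that follow it:
20: 4
26: 4
15: 2
6: 0
8: 0
17: 0
Sum: 4 + 4 + 2 + 0 + 0 + 0 = 10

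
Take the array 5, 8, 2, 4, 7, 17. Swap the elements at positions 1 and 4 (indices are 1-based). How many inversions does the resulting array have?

4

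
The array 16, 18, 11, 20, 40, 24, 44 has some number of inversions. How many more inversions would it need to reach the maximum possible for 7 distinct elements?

18

Maximum inversions for 7 distinct elements is C(7, 2) = 7·6/2 = 21.
Current inversions — for each element, count later smaller elements:
16: 1
18: 1
11: 0
20: 0
40: 1
24: 0
44: 0
Current total: 1 + 1 + 0 + 0 + 1 + 0 + 0 = 3
Shortfall: 21 − 3 = 18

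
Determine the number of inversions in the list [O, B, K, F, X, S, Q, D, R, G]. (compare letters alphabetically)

21 inversions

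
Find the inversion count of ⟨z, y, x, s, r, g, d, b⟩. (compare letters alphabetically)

28

Count, for each position, how many later elements it exceeds:
z → y, x, s, r, g, d, b → 7
y → x, s, r, g, d, b → 6
x → s, r, g, d, b → 5
s → r, g, d, b → 4
r → g, d, b → 3
g → d, b → 2
d → b → 1
b → none → 0
Sum: 7 + 6 + 5 + 4 + 3 + 2 + 1 + 0 = 28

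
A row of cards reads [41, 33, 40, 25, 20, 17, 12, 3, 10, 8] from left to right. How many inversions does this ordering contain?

Sweep left to right; for each value list the smaller values that follow it:
41 → 33, 40, 25, 20, 17, 12, 3, 10, 8 → 9
33 → 25, 20, 17, 12, 3, 10, 8 → 7
40 → 25, 20, 17, 12, 3, 10, 8 → 7
25 → 20, 17, 12, 3, 10, 8 → 6
20 → 17, 12, 3, 10, 8 → 5
17 → 12, 3, 10, 8 → 4
12 → 3, 10, 8 → 3
3 → none → 0
10 → 8 → 1
8 → none → 0
Sum: 9 + 7 + 7 + 6 + 5 + 4 + 3 + 0 + 1 + 0 = 42

42 inversions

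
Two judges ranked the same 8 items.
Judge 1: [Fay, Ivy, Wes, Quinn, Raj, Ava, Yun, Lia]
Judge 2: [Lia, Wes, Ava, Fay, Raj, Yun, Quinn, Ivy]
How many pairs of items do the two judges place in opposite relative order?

Assign each item its position (1..8) in the first ordering, then rewrite the second ordering as that position sequence:
positions: Fay→1, Ivy→2, Wes→3, Quinn→4, Raj→5, Ava→6, Yun→7, Lia→8
second ordering as positions: [8, 3, 6, 1, 5, 7, 4, 2]
Discordant pairs = inversions in this position sequence.
8: 3, 6, 1, 5, 7, 4, 2 → 7
3: 1, 2 → 2
6: 1, 5, 4, 2 → 4
1: 0
5: 4, 2 → 2
7: 4, 2 → 2
4: 2 → 1
2: 0
Total: 7 + 2 + 4 + 0 + 2 + 2 + 1 + 0 = 18

18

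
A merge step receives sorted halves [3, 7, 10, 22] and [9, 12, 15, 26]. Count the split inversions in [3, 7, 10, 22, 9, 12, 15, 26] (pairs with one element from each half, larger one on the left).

For each element r of the right run, count left-run elements greater than r:
r = 9: 10, 22 → 2
r = 12: 22 → 1
r = 15: 22 → 1
r = 26: none → 0
Cross-inversions: 2 + 1 + 1 + 0 = 4

4 cross-inversions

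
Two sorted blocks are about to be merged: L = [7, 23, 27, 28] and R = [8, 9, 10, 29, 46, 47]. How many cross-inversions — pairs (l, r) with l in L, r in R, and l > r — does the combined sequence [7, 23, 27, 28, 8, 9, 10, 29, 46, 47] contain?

Take each right-half value and tally the left-half values above it:
r = 8: 23, 27, 28 → 3
r = 9: 23, 27, 28 → 3
r = 10: 23, 27, 28 → 3
r = 29: none → 0
r = 46: none → 0
r = 47: none → 0
Cross-inversions: 3 + 3 + 3 + 0 + 0 + 0 = 9

9 split inversions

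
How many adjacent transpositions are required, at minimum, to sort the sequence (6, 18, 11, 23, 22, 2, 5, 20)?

14

The minimum number of adjacent swaps to sort an array equals its inversion count, since every such swap removes exactly one inversion.
Count inversions — for each element, later elements that are smaller:
6: 2, 5 → 2
18: 11, 2, 5 → 3
11: 2, 5 → 2
23: 22, 2, 5, 20 → 4
22: 2, 5, 20 → 3
2: none → 0
5: none → 0
20: none → 0
Total inversions: 2 + 3 + 2 + 4 + 3 + 0 + 0 + 0 = 14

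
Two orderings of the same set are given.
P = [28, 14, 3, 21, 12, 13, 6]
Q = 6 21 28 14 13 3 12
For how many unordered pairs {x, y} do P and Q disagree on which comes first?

Assign each item its position (1..7) in the first ordering, then rewrite the second ordering as that position sequence:
positions: 28→1, 14→2, 3→3, 21→4, 12→5, 13→6, 6→7
second ordering as positions: [7, 4, 1, 2, 6, 3, 5]
Discordant pairs = inversions in this position sequence.
7: 4, 1, 2, 6, 3, 5 → 6
4: 1, 2, 3 → 3
1: 0
2: 0
6: 3, 5 → 2
3: 0
5: 0
Total: 6 + 3 + 0 + 0 + 2 + 0 + 0 = 11

11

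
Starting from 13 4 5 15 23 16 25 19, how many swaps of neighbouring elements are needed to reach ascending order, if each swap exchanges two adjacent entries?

Minimum adjacent swaps = number of inversions (each swap of adjacent out-of-order elements removes one inversion and no swap can remove more).
Count inversions — for each element, later elements that are smaller:
13: 4, 5 → 2
4: none → 0
5: none → 0
15: none → 0
23: 16, 19 → 2
16: none → 0
25: 19 → 1
19: none → 0
Total inversions: 2 + 0 + 0 + 0 + 2 + 0 + 1 + 0 = 5

5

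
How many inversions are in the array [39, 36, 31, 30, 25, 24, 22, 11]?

Element-by-element contributions:
39 → 36, 31, 30, 25, 24, 22, 11 → 7
36 → 31, 30, 25, 24, 22, 11 → 6
31 → 30, 25, 24, 22, 11 → 5
30 → 25, 24, 22, 11 → 4
25 → 24, 22, 11 → 3
24 → 22, 11 → 2
22 → 11 → 1
11 → none → 0
Sum: 7 + 6 + 5 + 4 + 3 + 2 + 1 + 0 = 28

28 inversions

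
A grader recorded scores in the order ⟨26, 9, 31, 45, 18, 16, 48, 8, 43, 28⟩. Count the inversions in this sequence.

Element-by-element contributions:
26: 4
9: 1
31: 4
45: 5
18: 2
16: 1
48: 3
8: 0
43: 1
28: 0
Sum: 4 + 1 + 4 + 5 + 2 + 1 + 3 + 0 + 1 + 0 = 21

21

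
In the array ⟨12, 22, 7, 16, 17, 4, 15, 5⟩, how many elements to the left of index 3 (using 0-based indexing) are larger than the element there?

The element at index 3 is 16.
Elements before it: 12, 22, 7
Those larger than 16: 22

1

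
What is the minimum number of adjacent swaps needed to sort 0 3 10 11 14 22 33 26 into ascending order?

The minimum number of adjacent swaps to sort an array equals its inversion count, since every such swap removes exactly one inversion.
Count inversions — for each element, later elements that are smaller:
0: none → 0
3: none → 0
10: none → 0
11: none → 0
14: none → 0
22: none → 0
33: 26 → 1
26: none → 0
Total inversions: 0 + 0 + 0 + 0 + 0 + 0 + 1 + 0 = 1

1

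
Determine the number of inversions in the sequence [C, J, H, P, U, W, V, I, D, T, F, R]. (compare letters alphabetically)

29

Sweep left to right; for each value list the smaller values that follow it:
C: 0
J: 4
H: 2
P: 3
U: 5
W: 6
V: 5
I: 2
D: 0
T: 2
F: 0
R: 0
Sum: 0 + 4 + 2 + 3 + 5 + 6 + 5 + 2 + 0 + 2 + 0 + 0 = 29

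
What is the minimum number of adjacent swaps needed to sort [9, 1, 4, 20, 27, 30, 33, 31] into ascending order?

Swaps: 3

Minimum adjacent swaps = number of inversions (each swap of adjacent out-of-order elements removes one inversion and no swap can remove more).
Count inversions — for each element, later elements that are smaller:
9: 1, 4 → 2
1: none → 0
4: none → 0
20: none → 0
27: none → 0
30: none → 0
33: 31 → 1
31: none → 0
Total inversions: 2 + 0 + 0 + 0 + 0 + 0 + 1 + 0 = 3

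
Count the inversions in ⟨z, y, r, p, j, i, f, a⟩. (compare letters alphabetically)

Count, for each position, how many later elements it exceeds:
z → y, r, p, j, i, f, a → 7
y → r, p, j, i, f, a → 6
r → p, j, i, f, a → 5
p → j, i, f, a → 4
j → i, f, a → 3
i → f, a → 2
f → a → 1
a → none → 0
Sum: 7 + 6 + 5 + 4 + 3 + 2 + 1 + 0 = 28

28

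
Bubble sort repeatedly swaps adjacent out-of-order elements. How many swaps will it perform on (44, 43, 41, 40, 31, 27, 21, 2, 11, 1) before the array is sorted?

44 adjacent swaps

Minimum adjacent swaps = number of inversions (each swap of adjacent out-of-order elements removes one inversion and no swap can remove more).
Count inversions — for each element, later elements that are smaller:
44: 43, 41, 40, 31, 27, 21, 2, 11, 1 → 9
43: 41, 40, 31, 27, 21, 2, 11, 1 → 8
41: 40, 31, 27, 21, 2, 11, 1 → 7
40: 31, 27, 21, 2, 11, 1 → 6
31: 27, 21, 2, 11, 1 → 5
27: 21, 2, 11, 1 → 4
21: 2, 11, 1 → 3
2: 1 → 1
11: 1 → 1
1: none → 0
Total inversions: 9 + 8 + 7 + 6 + 5 + 4 + 3 + 1 + 1 + 0 = 44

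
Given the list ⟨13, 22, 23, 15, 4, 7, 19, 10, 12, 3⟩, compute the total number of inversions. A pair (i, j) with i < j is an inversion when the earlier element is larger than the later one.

Element-by-element contributions:
13 → 4, 7, 10, 12, 3 → 5
22 → 15, 4, 7, 19, 10, 12, 3 → 7
23 → 15, 4, 7, 19, 10, 12, 3 → 7
15 → 4, 7, 10, 12, 3 → 5
4 → 3 → 1
7 → 3 → 1
19 → 10, 12, 3 → 3
10 → 3 → 1
12 → 3 → 1
3 → none → 0
Sum: 5 + 7 + 7 + 5 + 1 + 1 + 3 + 1 + 1 + 0 = 31

Out-of-order pairs: 31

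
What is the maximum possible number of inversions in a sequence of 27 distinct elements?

A reversed (strictly descending) arrangement makes every pair an inversion, giving C(27, 2) inversions.
C(27, 2) = 27·26/2 = 351

351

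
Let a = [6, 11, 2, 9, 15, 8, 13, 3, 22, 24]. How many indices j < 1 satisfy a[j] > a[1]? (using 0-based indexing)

0

The element at index 1 is 11.
Elements before it: 6
None of them are larger than 11.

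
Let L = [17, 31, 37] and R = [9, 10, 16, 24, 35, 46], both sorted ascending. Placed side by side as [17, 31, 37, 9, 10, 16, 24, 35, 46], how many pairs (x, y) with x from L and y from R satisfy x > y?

Take each right-half value and tally the left-half values above it:
r = 9: 17, 31, 37 → 3
r = 10: 17, 31, 37 → 3
r = 16: 17, 31, 37 → 3
r = 24: 31, 37 → 2
r = 35: 37 → 1
r = 46: none → 0
Cross-inversions: 3 + 3 + 3 + 2 + 1 + 0 = 12

Split inversions: 12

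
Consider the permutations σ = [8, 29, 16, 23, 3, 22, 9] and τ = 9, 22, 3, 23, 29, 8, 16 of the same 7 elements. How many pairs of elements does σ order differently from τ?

Assign each item its position (1..7) in the first ordering, then rewrite the second ordering as that position sequence:
positions: 8→1, 29→2, 16→3, 23→4, 3→5, 22→6, 9→7
second ordering as positions: [7, 6, 5, 4, 2, 1, 3]
Discordant pairs = inversions in this position sequence.
7: 6, 5, 4, 2, 1, 3 → 6
6: 5, 4, 2, 1, 3 → 5
5: 4, 2, 1, 3 → 4
4: 2, 1, 3 → 3
2: 1 → 1
1: 0
3: 0
Total: 6 + 5 + 4 + 3 + 1 + 0 + 0 = 19

19 discordant pairs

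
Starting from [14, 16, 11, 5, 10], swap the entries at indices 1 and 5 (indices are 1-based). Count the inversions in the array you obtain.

5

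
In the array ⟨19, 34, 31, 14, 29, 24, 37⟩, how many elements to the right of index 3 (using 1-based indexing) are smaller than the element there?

The element at index 3 is 31.
Elements after it: 14, 29, 24, 37
Those smaller than 31: 14, 29, 24

3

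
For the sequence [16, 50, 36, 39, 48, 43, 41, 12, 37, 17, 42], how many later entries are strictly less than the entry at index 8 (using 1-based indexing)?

0

The element at index 8 is 12.
Elements after it: 37, 17, 42
None of them are smaller than 12.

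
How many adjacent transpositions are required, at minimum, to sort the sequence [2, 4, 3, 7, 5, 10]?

2

Each adjacent swap fixes exactly one inversion, so the minimum swap count equals the number of inversions.
Count inversions — for each element, later elements that are smaller:
2: none → 0
4: 3 → 1
3: none → 0
7: 5 → 1
5: none → 0
10: none → 0
Total inversions: 0 + 1 + 0 + 1 + 0 + 0 = 2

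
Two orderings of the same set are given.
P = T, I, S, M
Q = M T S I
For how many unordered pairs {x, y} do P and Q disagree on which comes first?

There are 4 disagreeing pairs.

Assign each item its position (1..4) in the first ordering, then rewrite the second ordering as that position sequence:
positions: T→1, I→2, S→3, M→4
second ordering as positions: [4, 1, 3, 2]
Discordant pairs = inversions in this position sequence.
4: 1, 3, 2 → 3
1: 0
3: 2 → 1
2: 0
Total: 3 + 0 + 1 + 0 = 4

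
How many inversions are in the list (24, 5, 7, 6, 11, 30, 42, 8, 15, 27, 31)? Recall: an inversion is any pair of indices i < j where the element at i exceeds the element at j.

There are 15 inversions.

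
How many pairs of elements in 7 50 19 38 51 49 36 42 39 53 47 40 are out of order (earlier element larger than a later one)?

Count, for each position, how many later elements it exceeds:
7: 0
50: 8
19: 0
38: 1
51: 6
49: 5
36: 0
42: 2
39: 0
53: 2
47: 1
40: 0
Sum: 0 + 8 + 0 + 1 + 6 + 5 + 0 + 2 + 0 + 2 + 1 + 0 = 25

There are 25 inversions.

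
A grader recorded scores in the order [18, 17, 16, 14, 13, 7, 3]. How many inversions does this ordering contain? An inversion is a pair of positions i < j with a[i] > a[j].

Sweep left to right; for each value list the smaller values that follow it:
18: 6
17: 5
16: 4
14: 3
13: 2
7: 1
3: 0
Sum: 6 + 5 + 4 + 3 + 2 + 1 + 0 = 21

21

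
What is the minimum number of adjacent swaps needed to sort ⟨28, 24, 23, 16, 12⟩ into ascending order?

There are 10 adjacent swaps.

The minimum number of adjacent swaps to sort an array equals its inversion count, since every such swap removes exactly one inversion.
Count inversions — for each element, later elements that are smaller:
28: 24, 23, 16, 12 → 4
24: 23, 16, 12 → 3
23: 16, 12 → 2
16: 12 → 1
12: none → 0
Total inversions: 4 + 3 + 2 + 1 + 0 = 10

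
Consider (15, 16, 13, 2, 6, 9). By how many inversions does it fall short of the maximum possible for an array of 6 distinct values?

4 inversions short

Maximum inversions for 6 distinct elements is C(6, 2) = 6·5/2 = 15.
Current inversions — for each element, count later smaller elements:
15: 4
16: 4
13: 3
2: 0
6: 0
9: 0
Current total: 4 + 4 + 3 + 0 + 0 + 0 = 11
Shortfall: 15 − 11 = 4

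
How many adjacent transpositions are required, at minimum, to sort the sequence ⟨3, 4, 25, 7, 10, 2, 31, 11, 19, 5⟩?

Each adjacent swap fixes exactly one inversion, so the minimum swap count equals the number of inversions.
Count inversions — for each element, later elements that are smaller:
3: 2 → 1
4: 2 → 1
25: 7, 10, 2, 11, 19, 5 → 6
7: 2, 5 → 2
10: 2, 5 → 2
2: none → 0
31: 11, 19, 5 → 3
11: 5 → 1
19: 5 → 1
5: none → 0
Total inversions: 1 + 1 + 6 + 2 + 2 + 0 + 3 + 1 + 1 + 0 = 17

17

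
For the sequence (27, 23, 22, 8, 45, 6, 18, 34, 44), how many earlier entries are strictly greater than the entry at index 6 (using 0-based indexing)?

4

The element at index 6 is 18.
Elements before it: 27, 23, 22, 8, 45, 6
Those larger than 18: 27, 23, 22, 45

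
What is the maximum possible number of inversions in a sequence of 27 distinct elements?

A reversed (strictly descending) arrangement makes every pair an inversion, giving C(27, 2) inversions.
C(27, 2) = 27·26/2 = 351

351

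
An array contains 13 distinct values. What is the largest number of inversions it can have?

78

A reversed (strictly descending) arrangement makes every pair an inversion, giving C(13, 2) inversions.
C(13, 2) = 13·12/2 = 78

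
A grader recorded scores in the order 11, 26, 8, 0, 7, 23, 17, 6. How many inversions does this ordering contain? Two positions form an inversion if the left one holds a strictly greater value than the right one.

17

For each element, count later entries that are smaller:
11: 4
26: 6
8: 3
0: 0
7: 1
23: 2
17: 1
6: 0
Sum: 4 + 6 + 3 + 0 + 1 + 2 + 1 + 0 = 17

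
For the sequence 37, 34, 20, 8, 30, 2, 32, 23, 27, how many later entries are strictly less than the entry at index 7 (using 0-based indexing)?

0

The element at index 7 is 23.
Elements after it: 27
None of them are smaller than 23.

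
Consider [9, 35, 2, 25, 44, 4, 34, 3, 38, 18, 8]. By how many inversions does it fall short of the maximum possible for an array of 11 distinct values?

27 inversions short

Maximum inversions for 11 distinct elements is C(11, 2) = 11·10/2 = 55.
Current inversions — for each element, count later smaller elements:
9: 4
35: 7
2: 0
25: 4
44: 6
4: 1
34: 3
3: 0
38: 2
18: 1
8: 0
Current total: 4 + 7 + 0 + 4 + 6 + 1 + 3 + 0 + 2 + 1 + 0 = 28
Shortfall: 55 − 28 = 27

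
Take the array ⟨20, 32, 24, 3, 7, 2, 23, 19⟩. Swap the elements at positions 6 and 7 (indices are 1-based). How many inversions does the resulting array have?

Positions 6 and 7 hold 2 and 23; after swapping, the array is [20, 32, 24, 3, 7, 23, 2, 19].
Element-by-element contributions:
20 → 3, 7, 2, 19 → 4
32 → 24, 3, 7, 23, 2, 19 → 6
24 → 3, 7, 23, 2, 19 → 5
3 → 2 → 1
7 → 2 → 1
23 → 2, 19 → 2
2 → none → 0
19 → none → 0
Sum: 4 + 6 + 5 + 1 + 1 + 2 + 0 + 0 = 19

19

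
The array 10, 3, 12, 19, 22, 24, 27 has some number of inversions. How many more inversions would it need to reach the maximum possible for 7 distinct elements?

20

Maximum inversions for 7 distinct elements is C(7, 2) = 7·6/2 = 21.
Current inversions — for each element, count later smaller elements:
10: 1
3: 0
12: 0
19: 0
22: 0
24: 0
27: 0
Current total: 1 + 0 + 0 + 0 + 0 + 0 + 0 = 1
Shortfall: 21 − 1 = 20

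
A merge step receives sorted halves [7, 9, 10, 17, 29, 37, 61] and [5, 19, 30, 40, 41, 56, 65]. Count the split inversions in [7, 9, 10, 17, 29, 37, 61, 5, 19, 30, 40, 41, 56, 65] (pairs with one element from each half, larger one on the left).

Take each right-half value and tally the left-half values above it:
r = 5: 7, 9, 10, 17, 29, 37, 61 → 7
r = 19: 29, 37, 61 → 3
r = 30: 37, 61 → 2
r = 40: 61 → 1
r = 41: 61 → 1
r = 56: 61 → 1
r = 65: none → 0
Cross-inversions: 7 + 3 + 2 + 1 + 1 + 1 + 0 = 15

Split inversions: 15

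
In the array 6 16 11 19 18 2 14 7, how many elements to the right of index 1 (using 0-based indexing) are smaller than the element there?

4 such elements

The element at index 1 is 16.
Elements after it: 11, 19, 18, 2, 14, 7
Those smaller than 16: 11, 2, 14, 7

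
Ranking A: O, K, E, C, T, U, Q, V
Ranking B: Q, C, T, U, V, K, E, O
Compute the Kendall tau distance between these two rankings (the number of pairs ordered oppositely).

Assign each item its position (1..8) in the first ordering, then rewrite the second ordering as that position sequence:
positions: O→1, K→2, E→3, C→4, T→5, U→6, Q→7, V→8
second ordering as positions: [7, 4, 5, 6, 8, 2, 3, 1]
Discordant pairs = inversions in this position sequence.
7: 4, 5, 6, 2, 3, 1 → 6
4: 2, 3, 1 → 3
5: 2, 3, 1 → 3
6: 2, 3, 1 → 3
8: 2, 3, 1 → 3
2: 1 → 1
3: 1 → 1
1: 0
Total: 6 + 3 + 3 + 3 + 3 + 1 + 1 + 0 = 20

20 discordant pairs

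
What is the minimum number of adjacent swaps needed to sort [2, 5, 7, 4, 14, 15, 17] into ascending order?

The minimum number of adjacent swaps to sort an array equals its inversion count, since every such swap removes exactly one inversion.
Count inversions — for each element, later elements that are smaller:
2: none → 0
5: 4 → 1
7: 4 → 1
4: none → 0
14: none → 0
15: none → 0
17: none → 0
Total inversions: 0 + 1 + 1 + 0 + 0 + 0 + 0 = 2

2 swaps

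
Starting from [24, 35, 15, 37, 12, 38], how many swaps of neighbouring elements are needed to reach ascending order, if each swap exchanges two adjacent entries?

Minimum adjacent swaps = number of inversions (each swap of adjacent out-of-order elements removes one inversion and no swap can remove more).
Count inversions — for each element, later elements that are smaller:
24: 15, 12 → 2
35: 15, 12 → 2
15: 12 → 1
37: 12 → 1
12: none → 0
38: none → 0
Total inversions: 2 + 2 + 1 + 1 + 0 + 0 = 6

6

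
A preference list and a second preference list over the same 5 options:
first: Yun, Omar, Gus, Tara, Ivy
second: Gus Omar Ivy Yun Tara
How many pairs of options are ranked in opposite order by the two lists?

5 pairs

Assign each item its position (1..5) in the first ordering, then rewrite the second ordering as that position sequence:
positions: Yun→1, Omar→2, Gus→3, Tara→4, Ivy→5
second ordering as positions: [3, 2, 5, 1, 4]
Discordant pairs = inversions in this position sequence.
3: 2, 1 → 2
2: 1 → 1
5: 1, 4 → 2
1: 0
4: 0
Total: 2 + 1 + 2 + 0 + 0 = 5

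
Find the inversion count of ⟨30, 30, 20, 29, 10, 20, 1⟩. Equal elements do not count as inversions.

There are 17 inversions.

Element-by-element contributions:
30: 5
30: 5
20: 2
29: 3
10: 1
20: 1
1: 0
Sum: 5 + 5 + 2 + 3 + 1 + 1 + 0 = 17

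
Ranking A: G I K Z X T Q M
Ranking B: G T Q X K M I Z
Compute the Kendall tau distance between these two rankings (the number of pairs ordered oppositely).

14 discordant pairs

Assign each item its position (1..8) in the first ordering, then rewrite the second ordering as that position sequence:
positions: G→1, I→2, K→3, Z→4, X→5, T→6, Q→7, M→8
second ordering as positions: [1, 6, 7, 5, 3, 8, 2, 4]
Discordant pairs = inversions in this position sequence.
1: 0
6: 5, 3, 2, 4 → 4
7: 5, 3, 2, 4 → 4
5: 3, 2, 4 → 3
3: 2 → 1
8: 2, 4 → 2
2: 0
4: 0
Total: 0 + 4 + 4 + 3 + 1 + 2 + 0 + 0 = 14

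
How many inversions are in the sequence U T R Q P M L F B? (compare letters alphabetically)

For each element, count later entries that are smaller:
U → T, R, Q, P, M, L, F, B → 8
T → R, Q, P, M, L, F, B → 7
R → Q, P, M, L, F, B → 6
Q → P, M, L, F, B → 5
P → M, L, F, B → 4
M → L, F, B → 3
L → F, B → 2
F → B → 1
B → none → 0
Sum: 8 + 7 + 6 + 5 + 4 + 3 + 2 + 1 + 0 = 36

There are 36 inversions.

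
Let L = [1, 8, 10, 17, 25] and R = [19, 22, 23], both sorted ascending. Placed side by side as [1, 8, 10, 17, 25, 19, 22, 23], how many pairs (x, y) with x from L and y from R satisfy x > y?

3 cross-inversions

Take each right-half value and tally the left-half values above it:
r = 19: 25 → 1
r = 22: 25 → 1
r = 23: 25 → 1
Cross-inversions: 1 + 1 + 1 = 3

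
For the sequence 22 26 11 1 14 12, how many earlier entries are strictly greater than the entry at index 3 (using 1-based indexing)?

The element at index 3 is 11.
Elements before it: 22, 26
Those larger than 11: 22, 26

2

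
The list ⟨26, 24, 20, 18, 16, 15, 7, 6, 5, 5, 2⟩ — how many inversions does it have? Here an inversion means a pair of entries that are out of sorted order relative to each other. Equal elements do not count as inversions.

54

For each element, count later entries that are smaller:
26: 10
24: 9
20: 8
18: 7
16: 6
15: 5
7: 4
6: 3
5: 1
5: 1
2: 0
Sum: 10 + 9 + 8 + 7 + 6 + 5 + 4 + 3 + 1 + 1 + 0 = 54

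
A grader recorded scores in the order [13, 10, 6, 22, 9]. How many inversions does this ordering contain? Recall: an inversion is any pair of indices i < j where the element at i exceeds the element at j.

6 inversions

Sweep left to right; for each value list the smaller values that follow it:
13 → 10, 6, 9 → 3
10 → 6, 9 → 2
6 → none → 0
22 → 9 → 1
9 → none → 0
Sum: 3 + 2 + 0 + 1 + 0 = 6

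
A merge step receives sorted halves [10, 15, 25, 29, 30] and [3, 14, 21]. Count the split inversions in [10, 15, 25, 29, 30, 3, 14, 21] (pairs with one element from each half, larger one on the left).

Split inversions: 12

Take each right-half value and tally the left-half values above it:
r = 3: 10, 15, 25, 29, 30 → 5
r = 14: 15, 25, 29, 30 → 4
r = 21: 25, 29, 30 → 3
Cross-inversions: 5 + 4 + 3 = 12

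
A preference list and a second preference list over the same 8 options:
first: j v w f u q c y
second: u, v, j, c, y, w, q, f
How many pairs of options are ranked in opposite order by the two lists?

12

Assign each item its position (1..8) in the first ordering, then rewrite the second ordering as that position sequence:
positions: j→1, v→2, w→3, f→4, u→5, q→6, c→7, y→8
second ordering as positions: [5, 2, 1, 7, 8, 3, 6, 4]
Discordant pairs = inversions in this position sequence.
5: 2, 1, 3, 4 → 4
2: 1 → 1
1: 0
7: 3, 6, 4 → 3
8: 3, 6, 4 → 3
3: 0
6: 4 → 1
4: 0
Total: 4 + 1 + 0 + 3 + 3 + 0 + 1 + 0 = 12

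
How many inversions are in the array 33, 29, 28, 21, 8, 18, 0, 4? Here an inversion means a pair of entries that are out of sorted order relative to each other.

26 out-of-order pairs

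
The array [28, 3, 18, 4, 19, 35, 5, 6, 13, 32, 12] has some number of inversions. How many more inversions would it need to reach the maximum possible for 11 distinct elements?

31

Maximum inversions for 11 distinct elements is C(11, 2) = 11·10/2 = 55.
Current inversions — for each element, count later smaller elements:
28: 8
3: 0
18: 5
4: 0
19: 4
35: 5
5: 0
6: 0
13: 1
32: 1
12: 0
Current total: 8 + 0 + 5 + 0 + 4 + 5 + 0 + 0 + 1 + 1 + 0 = 24
Shortfall: 55 − 24 = 31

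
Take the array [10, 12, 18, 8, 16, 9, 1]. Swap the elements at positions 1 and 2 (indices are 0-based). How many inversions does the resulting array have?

15

Positions 1 and 2 hold 12 and 18; after swapping, the array is [10, 18, 12, 8, 16, 9, 1].
Count, for each position, how many later elements it exceeds:
10: 3
18: 5
12: 3
8: 1
16: 2
9: 1
1: 0
Sum: 3 + 5 + 3 + 1 + 2 + 1 + 0 = 15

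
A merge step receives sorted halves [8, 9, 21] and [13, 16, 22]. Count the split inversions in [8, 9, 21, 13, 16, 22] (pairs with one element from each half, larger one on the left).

Take each right-half value and tally the left-half values above it:
r = 13: 21 → 1
r = 16: 21 → 1
r = 22: none → 0
Cross-inversions: 1 + 1 + 0 = 2

2 split inversions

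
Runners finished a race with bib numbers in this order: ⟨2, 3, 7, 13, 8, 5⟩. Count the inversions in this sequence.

4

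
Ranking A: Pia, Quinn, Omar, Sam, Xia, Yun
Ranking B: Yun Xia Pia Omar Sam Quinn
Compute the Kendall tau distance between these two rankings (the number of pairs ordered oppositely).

Assign each item its position (1..6) in the first ordering, then rewrite the second ordering as that position sequence:
positions: Pia→1, Quinn→2, Omar→3, Sam→4, Xia→5, Yun→6
second ordering as positions: [6, 5, 1, 3, 4, 2]
Discordant pairs = inversions in this position sequence.
6: 5, 1, 3, 4, 2 → 5
5: 1, 3, 4, 2 → 4
1: 0
3: 2 → 1
4: 2 → 1
2: 0
Total: 5 + 4 + 0 + 1 + 1 + 0 = 11

11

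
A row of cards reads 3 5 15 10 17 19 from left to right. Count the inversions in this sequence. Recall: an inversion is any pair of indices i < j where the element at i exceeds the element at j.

1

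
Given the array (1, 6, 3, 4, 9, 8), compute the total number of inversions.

Element-by-element contributions:
1 → none → 0
6 → 3, 4 → 2
3 → none → 0
4 → none → 0
9 → 8 → 1
8 → none → 0
Sum: 0 + 2 + 0 + 0 + 1 + 0 = 3

3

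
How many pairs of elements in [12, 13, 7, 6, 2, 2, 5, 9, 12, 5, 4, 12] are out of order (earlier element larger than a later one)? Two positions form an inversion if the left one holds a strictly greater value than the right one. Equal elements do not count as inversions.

Element-by-element contributions:
12 → 7, 6, 2, 2, 5, 9, 5, 4 → 8
13 → 7, 6, 2, 2, 5, 9, 12, 5, 4, 12 → 10
7 → 6, 2, 2, 5, 5, 4 → 6
6 → 2, 2, 5, 5, 4 → 5
2 → none → 0
2 → none → 0
5 → 4 → 1
9 → 5, 4 → 2
12 → 5, 4 → 2
5 → 4 → 1
4 → none → 0
12 → none → 0
Sum: 8 + 10 + 6 + 5 + 0 + 0 + 1 + 2 + 2 + 1 + 0 + 0 = 35

35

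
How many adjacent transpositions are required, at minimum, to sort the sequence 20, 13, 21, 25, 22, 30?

2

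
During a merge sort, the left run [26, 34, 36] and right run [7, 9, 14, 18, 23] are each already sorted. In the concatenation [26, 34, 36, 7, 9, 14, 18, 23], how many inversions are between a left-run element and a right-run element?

For each element r of the right run, count left-run elements greater than r:
r = 7: 26, 34, 36 → 3
r = 9: 26, 34, 36 → 3
r = 14: 26, 34, 36 → 3
r = 18: 26, 34, 36 → 3
r = 23: 26, 34, 36 → 3
Cross-inversions: 3 + 3 + 3 + 3 + 3 = 15

Cross-inversions: 15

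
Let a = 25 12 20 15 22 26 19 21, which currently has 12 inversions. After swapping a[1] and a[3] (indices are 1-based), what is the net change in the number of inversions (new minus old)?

Positions 1 and 3 hold 25 and 20; after swapping, the array is [20, 12, 25, 15, 22, 26, 19, 21].
Sweep left to right; for each value list the smaller values that follow it:
20 → 12, 15, 19 → 3
12 → none → 0
25 → 15, 22, 19, 21 → 4
15 → none → 0
22 → 19, 21 → 2
26 → 19, 21 → 2
19 → none → 0
21 → none → 0
Sum: 3 + 0 + 4 + 0 + 2 + 2 + 0 + 0 = 11
Change: 11 − 12 = -1

-1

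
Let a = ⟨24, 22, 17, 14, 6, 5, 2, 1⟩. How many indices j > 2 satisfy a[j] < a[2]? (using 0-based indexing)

The element at index 2 is 17.
Elements after it: 14, 6, 5, 2, 1
Those smaller than 17: 14, 6, 5, 2, 1

5 such elements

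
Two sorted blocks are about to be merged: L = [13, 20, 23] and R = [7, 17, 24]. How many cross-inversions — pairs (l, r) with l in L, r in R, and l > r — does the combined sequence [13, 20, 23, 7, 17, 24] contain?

Count, for every r in R, how many entries of L exceed r:
r = 7: 13, 20, 23 → 3
r = 17: 20, 23 → 2
r = 24: none → 0
Cross-inversions: 3 + 2 + 0 = 5

There are 5 split inversions.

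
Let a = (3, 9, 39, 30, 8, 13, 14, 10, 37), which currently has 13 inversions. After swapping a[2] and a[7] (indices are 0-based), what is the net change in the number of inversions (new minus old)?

-7

Positions 2 and 7 hold 39 and 10; after swapping, the array is [3, 9, 10, 30, 8, 13, 14, 39, 37].
Sweep left to right; for each value list the smaller values that follow it:
3 → none → 0
9 → 8 → 1
10 → 8 → 1
30 → 8, 13, 14 → 3
8 → none → 0
13 → none → 0
14 → none → 0
39 → 37 → 1
37 → none → 0
Sum: 0 + 1 + 1 + 3 + 0 + 0 + 0 + 1 + 0 = 6
Change: 6 − 13 = -7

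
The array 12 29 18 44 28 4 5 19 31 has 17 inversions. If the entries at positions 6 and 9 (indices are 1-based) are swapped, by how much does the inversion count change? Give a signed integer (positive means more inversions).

+5

Positions 6 and 9 hold 4 and 31; after swapping, the array is [12, 29, 18, 44, 28, 31, 5, 19, 4].
For each element, count later entries that are smaller:
12: 2
29: 5
18: 2
44: 5
28: 3
31: 3
5: 1
19: 1
4: 0
Sum: 2 + 5 + 2 + 5 + 3 + 3 + 1 + 1 + 0 = 22
Change: 22 − 17 = +5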